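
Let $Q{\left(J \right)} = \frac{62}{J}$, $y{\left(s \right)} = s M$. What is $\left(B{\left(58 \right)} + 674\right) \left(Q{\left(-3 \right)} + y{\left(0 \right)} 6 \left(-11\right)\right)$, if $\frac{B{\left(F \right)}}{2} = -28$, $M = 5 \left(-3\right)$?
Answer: $-12772$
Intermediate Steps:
$M = -15$
$y{\left(s \right)} = - 15 s$ ($y{\left(s \right)} = s \left(-15\right) = - 15 s$)
$B{\left(F \right)} = -56$ ($B{\left(F \right)} = 2 \left(-28\right) = -56$)
$\left(B{\left(58 \right)} + 674\right) \left(Q{\left(-3 \right)} + y{\left(0 \right)} 6 \left(-11\right)\right) = \left(-56 + 674\right) \left(\frac{62}{-3} + \left(-15\right) 0 \cdot 6 \left(-11\right)\right) = 618 \left(62 \left(- \frac{1}{3}\right) + 0 \cdot 6 \left(-11\right)\right) = 618 \left(- \frac{62}{3} + 0 \left(-11\right)\right) = 618 \left(- \frac{62}{3} + 0\right) = 618 \left(- \frac{62}{3}\right) = -12772$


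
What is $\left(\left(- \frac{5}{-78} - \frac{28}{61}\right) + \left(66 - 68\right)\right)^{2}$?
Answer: $\frac{129846025}{22638564} \approx 5.7356$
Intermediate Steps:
$\left(\left(- \frac{5}{-78} - \frac{28}{61}\right) + \left(66 - 68\right)\right)^{2} = \left(\left(\left(-5\right) \left(- \frac{1}{78}\right) - \frac{28}{61}\right) + \left(66 - 68\right)\right)^{2} = \left(\left(\frac{5}{78} - \frac{28}{61}\right) - 2\right)^{2} = \left(- \frac{1879}{4758} - 2\right)^{2} = \left(- \frac{11395}{4758}\right)^{2} = \frac{129846025}{22638564}$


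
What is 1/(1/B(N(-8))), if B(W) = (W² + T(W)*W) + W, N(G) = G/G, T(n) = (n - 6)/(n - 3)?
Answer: 9/2 ≈ 4.5000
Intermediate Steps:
T(n) = (-6 + n)/(-3 + n)
N(G) = 1
B(W) = W + W² + W*(-6 + W)/(-3 + W) (B(W) = (W² + ((-6 + W)/(-3 + W))*W) + W = (W² + W*(-6 + W)/(-3 + W)) + W = W + W² + W*(-6 + W)/(-3 + W))
1/(1/B(N(-8))) = 1/(1/(1*(-9 + 1² - 1*1)/(-3 + 1))) = 1/(1/(1*(-9 + 1 - 1)/(-2))) = 1/(1/(1*(-½)*(-9))) = 1/(1/(9/2)) = 1/(2/9) = 9/2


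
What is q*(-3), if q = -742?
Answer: 2226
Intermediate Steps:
q*(-3) = -742*(-3) = 2226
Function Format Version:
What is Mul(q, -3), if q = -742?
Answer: 2226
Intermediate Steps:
Mul(q, -3) = Mul(-742, -3) = 2226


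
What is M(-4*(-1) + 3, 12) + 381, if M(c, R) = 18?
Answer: 399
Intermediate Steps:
M(-4*(-1) + 3, 12) + 381 = 18 + 381 = 399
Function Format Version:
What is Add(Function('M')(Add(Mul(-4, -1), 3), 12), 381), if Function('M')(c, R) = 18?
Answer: 399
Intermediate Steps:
Add(Function('M')(Add(Mul(-4, -1), 3), 12), 381) = Add(18, 381) = 399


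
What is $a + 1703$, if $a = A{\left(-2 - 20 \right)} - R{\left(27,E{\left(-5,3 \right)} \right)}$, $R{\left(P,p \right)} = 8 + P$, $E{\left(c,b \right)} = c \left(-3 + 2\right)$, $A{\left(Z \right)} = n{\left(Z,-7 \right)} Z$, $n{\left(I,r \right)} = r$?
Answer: $1822$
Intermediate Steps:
$A{\left(Z \right)} = - 7 Z$
$E{\left(c,b \right)} = - c$ ($E{\left(c,b \right)} = c \left(-1\right) = - c$)
$a = 119$ ($a = - 7 \left(-2 - 20\right) - \left(8 + 27\right) = \left(-7\right) \left(-22\right) - 35 = 154 - 35 = 119$)
$a + 1703 = 119 + 1703 = 1822$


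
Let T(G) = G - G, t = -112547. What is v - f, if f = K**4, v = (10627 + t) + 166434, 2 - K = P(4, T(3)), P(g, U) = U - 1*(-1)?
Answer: 64513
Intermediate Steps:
T(G) = 0
P(g, U) = 1 + U (P(g, U) = U + 1 = 1 + U)
K = 1 (K = 2 - (1 + 0) = 2 - 1*1 = 2 - 1 = 1)
v = 64514 (v = (10627 - 112547) + 166434 = -101920 + 166434 = 64514)
f = 1 (f = 1**4 = 1)
v - f = 64514 - 1*1 = 64514 - 1 = 64513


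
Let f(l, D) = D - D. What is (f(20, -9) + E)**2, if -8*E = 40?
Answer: 25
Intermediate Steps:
E = -5 (E = -1/8*40 = -5)
f(l, D) = 0
(f(20, -9) + E)**2 = (0 - 5)**2 = (-5)**2 = 25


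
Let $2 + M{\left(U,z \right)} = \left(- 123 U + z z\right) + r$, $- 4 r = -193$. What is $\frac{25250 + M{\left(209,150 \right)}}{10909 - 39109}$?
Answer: $- \frac{88357}{112800} \approx -0.78331$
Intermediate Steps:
$r = \frac{193}{4}$ ($r = \left(- \frac{1}{4}\right) \left(-193\right) = \frac{193}{4} \approx 48.25$)
$M{\left(U,z \right)} = \frac{185}{4} + z^{2} - 123 U$ ($M{\left(U,z \right)} = -2 - \left(- \frac{193}{4} + 123 U - z z\right) = -2 - \left(- \frac{193}{4} - z^{2} + 123 U\right) = -2 + \left(\frac{193}{4} + z^{2} - 123 U\right) = \frac{185}{4} + z^{2} - 123 U$)
$\frac{25250 + M{\left(209,150 \right)}}{10909 - 39109} = \frac{25250 + \left(\frac{185}{4} + 150^{2} - 25707\right)}{10909 - 39109} = \frac{25250 + \left(\frac{185}{4} + 22500 - 25707\right)}{-28200} = \left(25250 - \frac{12643}{4}\right) \left(- \frac{1}{28200}\right) = \frac{88357}{4} \left(- \frac{1}{28200}\right) = - \frac{88357}{112800}$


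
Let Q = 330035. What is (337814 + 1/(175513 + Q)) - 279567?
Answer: 29446654357/505548 ≈ 58247.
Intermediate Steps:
(337814 + 1/(175513 + Q)) - 279567 = (337814 + 1/(175513 + 330035)) - 279567 = (337814 + 1/505548) - 279567 = 170781192073/505548 - 279567 = 29446654357/505548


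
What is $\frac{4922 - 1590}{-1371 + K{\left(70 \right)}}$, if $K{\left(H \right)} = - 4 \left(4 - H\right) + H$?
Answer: $- \frac{196}{61} \approx -3.2131$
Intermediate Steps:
$K{\left(H \right)} = -16 + 5 H$ ($K{\left(H \right)} = \left(-16 + 4 H\right) + H = -16 + 5 H$)
$\frac{4922 - 1590}{-1371 + K{\left(70 \right)}} = \frac{4922 - 1590}{-1371 + \left(-16 + 5 \cdot 70\right)} = \frac{3332}{-1371 + \left(-16 + 350\right)} = \frac{3332}{-1371 + 334} = \frac{3332}{-1037} = 3332 \left(- \frac{1}{1037}\right) = - \frac{196}{61}$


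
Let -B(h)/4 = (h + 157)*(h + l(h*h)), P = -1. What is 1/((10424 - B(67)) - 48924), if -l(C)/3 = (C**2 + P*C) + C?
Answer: -1/54166191716 ≈ -1.8462e-11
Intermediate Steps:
l(C) = -3*C**2 (l(C) = -3*((C**2 - C) + C) = -3*C**2)
B(h) = -4*(157 + h)*(h - 3*h**4) (B(h) = -4*(h + 157)*(h - 3*h**4) = -4*(157 + h)*(h - 3*h**4))
1/((10424 - B(67)) - 48924) = 1/((10424 - 4*67*(-157 - 1*67 + 3*67**4 + 471*67**3)) - 48924) = 1/((10424 - 4*67*(-157 - 67 + 3*20151121 + 471*300763)) - 48924) = 1/((10424 - 4*67*(-157 - 67 + 60453363 + 141659373)) - 48924) = 1/((10424 - 4*67*202112512) - 48924) = 1/((10424 - 1*54166153216) - 48924) = 1/((10424 - 54166153216) - 48924) = 1/(-54166142792 - 48924) = 1/(-54166191716) = -1/54166191716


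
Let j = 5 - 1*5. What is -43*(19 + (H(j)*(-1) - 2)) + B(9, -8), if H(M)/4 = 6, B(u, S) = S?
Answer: 293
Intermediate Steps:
j = 0 (j = 5 - 5 = 0)
H(M) = 24 (H(M) = 4*6 = 24)
-43*(19 + (H(j)*(-1) - 2)) + B(9, -8) = -43*(19 + (24*(-1) - 2)) - 8 = -43*(19 + (-24 - 2)) - 8 = -43*(19 - 26) - 8 = -43*(-7) - 8 = 301 - 8 = 293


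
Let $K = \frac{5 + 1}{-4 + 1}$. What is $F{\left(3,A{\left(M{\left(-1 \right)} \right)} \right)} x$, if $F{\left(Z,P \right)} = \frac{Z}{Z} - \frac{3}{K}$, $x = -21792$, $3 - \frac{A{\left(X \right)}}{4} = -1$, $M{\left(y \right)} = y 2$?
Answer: $-54480$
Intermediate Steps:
$M{\left(y \right)} = 2 y$
$A{\left(X \right)} = 16$ ($A{\left(X \right)} = 12 - -4 = 12 + 4 = 16$)
$K = -2$ ($K = \frac{6}{-3} = 6 \left(- \frac{1}{3}\right) = -2$)
$F{\left(Z,P \right)} = \frac{5}{2}$ ($F{\left(Z,P \right)} = \frac{Z}{Z} - \frac{3}{-2} = 1 - - \frac{3}{2} = 1 + \frac{3}{2} = \frac{5}{2}$)
$F{\left(3,A{\left(M{\left(-1 \right)} \right)} \right)} x = \frac{5}{2} \left(-21792\right) = -54480$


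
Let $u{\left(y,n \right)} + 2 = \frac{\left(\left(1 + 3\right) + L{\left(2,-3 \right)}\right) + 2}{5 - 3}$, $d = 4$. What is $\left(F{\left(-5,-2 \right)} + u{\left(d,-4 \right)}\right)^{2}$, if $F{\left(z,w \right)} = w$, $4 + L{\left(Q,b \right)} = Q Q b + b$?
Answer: $\frac{441}{4} \approx 110.25$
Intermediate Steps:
$L{\left(Q,b \right)} = -4 + b + b Q^{2}$ ($L{\left(Q,b \right)} = -4 + \left(Q Q b + b\right) = -4 + \left(Q^{2} b + b\right) = -4 + \left(b Q^{2} + b\right) = -4 + \left(b + b Q^{2}\right) = -4 + b + b Q^{2}$)
$u{\left(y,n \right)} = - \frac{17}{2}$ ($u{\left(y,n \right)} = -2 + \frac{\left(\left(1 + 3\right) - \left(7 + 12\right)\right) + 2}{5 - 3} = -2 + \frac{\left(4 - 19\right) + 2}{2} = -2 + \left(\left(4 - 19\right) + 2\right) \frac{1}{2} = -2 + \left(-15 + 2\right) \frac{1}{2} = -2 - \frac{13}{2} = - \frac{17}{2}$)
$\left(F{\left(-5,-2 \right)} + u{\left(d,-4 \right)}\right)^{2} = \left(-2 - \frac{17}{2}\right)^{2} = \left(- \frac{21}{2}\right)^{2} = \frac{441}{4}$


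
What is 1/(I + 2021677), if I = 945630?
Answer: 1/2967307 ≈ 3.3701e-7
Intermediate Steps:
1/(I + 2021677) = 1/(945630 + 2021677) = 1/2967307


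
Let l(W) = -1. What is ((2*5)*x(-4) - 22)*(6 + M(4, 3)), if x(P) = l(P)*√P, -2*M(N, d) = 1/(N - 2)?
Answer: -253/2 - 115*I ≈ -126.5 - 115.0*I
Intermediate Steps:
M(N, d) = -1/(2*(-2 + N)) (M(N, d) = -1/(2*(N - 2)) = -1/(2*(-2 + N)))
x(P) = -√P
((2*5)*x(-4) - 22)*(6 + M(4, 3)) = ((2*5)*(-√(-4)) - 22)*(6 - 1/(-4 + 2*4)) = (10*(-2*I) - 22)*(6 - 1/(-4 + 8)) = (10*(-2*I) - 22)*(6 - 1/4) = (-20*I - 22)*(6 - 1*¼) = (-22 - 20*I)*(6 - ¼) = (-22 - 20*I)*(23/4) = -253/2 - 115*I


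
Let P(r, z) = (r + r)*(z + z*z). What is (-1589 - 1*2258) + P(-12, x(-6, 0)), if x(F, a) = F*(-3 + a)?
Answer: -12055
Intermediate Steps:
P(r, z) = 2*r*(z + z²) (P(r, z) = (2*r)*(z + z²) = 2*r*(z + z²))
(-1589 - 1*2258) + P(-12, x(-6, 0)) = (-1589 - 1*2258) + 2*(-12)*(-6*(-3 + 0))*(1 - 6*(-3 + 0)) = (-1589 - 2258) + 2*(-12)*(-6*(-3))*(1 - 6*(-3)) = -3847 + 2*(-12)*18*(1 + 18) = -3847 + 2*(-12)*18*19 = -3847 - 8208 = -12055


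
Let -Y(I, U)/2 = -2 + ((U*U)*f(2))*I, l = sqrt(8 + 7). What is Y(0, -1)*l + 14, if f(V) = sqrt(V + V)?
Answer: 14 + 4*sqrt(15) ≈ 29.492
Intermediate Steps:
f(V) = sqrt(2)*sqrt(V) (f(V) = sqrt(2*V) = sqrt(2)*sqrt(V))
l = sqrt(15) ≈ 3.8730
Y(I, U) = 4 - 4*I*U**2 (Y(I, U) = -2*(-2 + ((U*U)*(sqrt(2)*sqrt(2)))*I) = -2*(-2 + (U**2*2)*I) = -2*(-2 + (2*U**2)*I) = -2*(-2 + 2*I*U**2) = 4 - 4*I*U**2)
Y(0, -1)*l + 14 = (4 - 4*0*(-1)**2)*sqrt(15) + 14 = (4 - 4*0*1)*sqrt(15) + 14 = (4 + 0)*sqrt(15) + 14 = 4*sqrt(15) + 14 = 14 + 4*sqrt(15)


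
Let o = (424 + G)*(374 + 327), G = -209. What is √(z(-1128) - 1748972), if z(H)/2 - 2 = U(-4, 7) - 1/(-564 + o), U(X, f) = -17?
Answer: 2*I*√9857953667473726/150151 ≈ 1322.5*I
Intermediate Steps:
o = 150715 (o = (424 - 209)*(374 + 327) = 215*701 = 150715)
z(H) = -4504532/150151 (z(H) = 4 + 2*(-17 - 1/(-564 + 150715)) = 4 + 2*(-17 - 1/150151) = 4 + 2*(-2552568/150151) = 4 - 5105136/150151 = -4504532/150151)
√(z(-1128) - 1748972) = √(-4504532/150151 - 1748972) = √(-262614399304/150151) = 2*I*√9857953667473726/150151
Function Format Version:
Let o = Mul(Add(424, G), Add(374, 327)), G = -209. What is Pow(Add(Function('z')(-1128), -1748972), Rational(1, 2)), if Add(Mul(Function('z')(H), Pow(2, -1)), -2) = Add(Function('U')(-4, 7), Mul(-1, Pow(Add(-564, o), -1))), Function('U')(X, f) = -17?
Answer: Mul(Rational(2, 150151), I, Pow(9857953667473726, Rational(1, 2))) ≈ Mul(1322.5, I)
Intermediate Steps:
o = 150715 (o = Mul(Add(424, -209), Add(374, 327)) = Mul(215, 701) = 150715)
Function('z')(H) = Rational(-4504532, 150151) (Function('z')(H) = Add(4, Mul(2, Add(-17, Mul(-1, Pow(Add(-564, 150715), -1))))) = Add(4, Mul(2, Add(-17, Mul(-1, Pow(150151, -1))))) = Add(4, Mul(2, Add(-17, Mul(-1, Rational(1, 150151))))) = Add(4, Mul(2, Add(-17, Rational(-1, 150151)))) = Add(4, Mul(2, Rational(-2552568, 150151))) = Add(4, Rational(-5105136, 150151)) = Rational(-4504532, 150151))
Pow(Add(Function('z')(-1128), -1748972), Rational(1, 2)) = Pow(Add(Rational(-4504532, 150151), -1748972), Rational(1, 2)) = Pow(Rational(-262614399304, 150151), Rational(1, 2)) = Mul(Rational(2, 150151), I, Pow(9857953667473726, Rational(1, 2)))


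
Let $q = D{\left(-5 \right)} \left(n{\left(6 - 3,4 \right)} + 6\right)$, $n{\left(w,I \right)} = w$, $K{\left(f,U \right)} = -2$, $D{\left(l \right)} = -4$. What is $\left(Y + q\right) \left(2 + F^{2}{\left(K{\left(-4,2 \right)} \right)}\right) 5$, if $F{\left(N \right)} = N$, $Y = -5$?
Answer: $-1230$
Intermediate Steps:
$q = -36$ ($q = - 4 \left(\left(6 - 3\right) + 6\right) = - 4 \left(3 + 6\right) = \left(-4\right) 9 = -36$)
$\left(Y + q\right) \left(2 + F^{2}{\left(K{\left(-4,2 \right)} \right)}\right) 5 = \left(-5 - 36\right) \left(2 + \left(-2\right)^{2}\right) 5 = - 41 \left(2 + 4\right) 5 = - 41 \cdot 6 \cdot 5 = \left(-41\right) 30 = -1230$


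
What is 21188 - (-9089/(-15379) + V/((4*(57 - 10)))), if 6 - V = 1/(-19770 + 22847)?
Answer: 188491008695869/8896382404 ≈ 21187.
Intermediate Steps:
V = 18461/3077 (V = 6 - 1/(-19770 + 22847) = 6 - 1/3077 = 18461/3077 ≈ 5.9997)
21188 - (-9089/(-15379) + V/((4*(57 - 10)))) = 21188 - (-9089/(-15379) + 18461/(3077*((4*(57 - 10))))) = 21188 - (-9089*(-1/15379) + 18461/(3077*((4*47)))) = 21188 - (9089/15379 + (18461/3077)/188) = 21188 - (9089/15379 + (18461/3077)*(1/188)) = 21188 - (9089/15379 + 18461/578476) = 21188 - 1*5541680083/8896382404 = 21188 - 5541680083/8896382404 = 188491008695869/8896382404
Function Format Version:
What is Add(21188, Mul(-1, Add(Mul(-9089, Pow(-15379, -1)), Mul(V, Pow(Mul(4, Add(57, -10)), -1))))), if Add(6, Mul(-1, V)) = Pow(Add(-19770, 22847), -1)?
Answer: Rational(188491008695869, 8896382404) ≈ 21187.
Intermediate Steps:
V = Rational(18461, 3077) (V = Add(6, Mul(-1, Pow(Add(-19770, 22847), -1))) = Add(6, Mul(-1, Pow(3077, -1))) = Add(6, Mul(-1, Rational(1, 3077))) = Add(6, Rational(-1, 3077)) = Rational(18461, 3077) ≈ 5.9997)
Add(21188, Mul(-1, Add(Mul(-9089, Pow(-15379, -1)), Mul(V, Pow(Mul(4, Add(57, -10)), -1))))) = Add(21188, Mul(-1, Add(Mul(-9089, Pow(-15379, -1)), Mul(Rational(18461, 3077), Pow(Mul(4, Add(57, -10)), -1))))) = Add(21188, Mul(-1, Add(Mul(-9089, Rational(-1, 15379)), Mul(Rational(18461, 3077), Pow(Mul(4, 47), -1))))) = Add(21188, Mul(-1, Add(Rational(9089, 15379), Mul(Rational(18461, 3077), Pow(188, -1))))) = Add(21188, Mul(-1, Add(Rational(9089, 15379), Mul(Rational(18461, 3077), Rational(1, 188))))) = Add(21188, Mul(-1, Add(Rational(9089, 15379), Rational(18461, 578476)))) = Add(21188, Mul(-1, Rational(5541680083, 8896382404))) = Add(21188, Rational(-5541680083, 8896382404)) = Rational(188491008695869, 8896382404)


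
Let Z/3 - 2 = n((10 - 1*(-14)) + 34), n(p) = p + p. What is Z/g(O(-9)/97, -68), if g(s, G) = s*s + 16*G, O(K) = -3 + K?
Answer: -1665393/5118424 ≈ -0.32537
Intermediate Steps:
n(p) = 2*p
g(s, G) = s**2 + 16*G
Z = 354 (Z = 6 + 3*(2*((10 - 1*(-14)) + 34)) = 6 + 3*(2*((10 + 14) + 34)) = 6 + 3*(2*(24 + 34)) = 6 + 3*(2*58) = 6 + 3*116 = 6 + 348 = 354)
Z/g(O(-9)/97, -68) = 354/(((-3 - 9)/97)**2 + 16*(-68)) = 354/((-12*1/97)**2 - 1088) = 354/((-12/97)**2 - 1088) = 354/(144/9409 - 1088) = 354/(-10236848/9409) = 354*(-9409/10236848) = -1665393/5118424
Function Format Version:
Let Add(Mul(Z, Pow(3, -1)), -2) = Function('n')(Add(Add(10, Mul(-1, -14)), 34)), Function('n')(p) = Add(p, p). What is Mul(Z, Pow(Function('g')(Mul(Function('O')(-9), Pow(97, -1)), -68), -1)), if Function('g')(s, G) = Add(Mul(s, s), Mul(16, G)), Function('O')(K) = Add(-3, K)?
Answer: Rational(-1665393, 5118424) ≈ -0.32537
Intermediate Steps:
Function('n')(p) = Mul(2, p)
Function('g')(s, G) = Add(Pow(s, 2), Mul(16, G))
Z = 354 (Z = Add(6, Mul(3, Mul(2, Add(Add(10, Mul(-1, -14)), 34)))) = Add(6, Mul(3, Mul(2, Add(Add(10, 14), 34)))) = Add(6, Mul(3, Mul(2, Add(24, 34)))) = Add(6, Mul(3, Mul(2, 58))) = Add(6, Mul(3, 116)) = Add(6, 348) = 354)
Mul(Z, Pow(Function('g')(Mul(Function('O')(-9), Pow(97, -1)), -68), -1)) = Mul(354, Pow(Add(Pow(Mul(Add(-3, -9), Pow(97, -1)), 2), Mul(16, -68)), -1)) = Mul(354, Pow(Add(Pow(Mul(-12, Rational(1, 97)), 2), -1088), -1)) = Mul(354, Pow(Add(Pow(Rational(-12, 97), 2), -1088), -1)) = Mul(354, Pow(Add(Rational(144, 9409), -1088), -1)) = Mul(354, Pow(Rational(-10236848, 9409), -1)) = Mul(354, Rational(-9409, 10236848)) = Rational(-1665393, 5118424)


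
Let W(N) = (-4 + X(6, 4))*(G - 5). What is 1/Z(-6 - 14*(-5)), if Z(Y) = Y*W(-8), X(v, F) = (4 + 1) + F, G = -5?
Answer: -1/3200 ≈ -0.00031250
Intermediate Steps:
X(v, F) = 5 + F
W(N) = -50 (W(N) = (-4 + (5 + 4))*(-5 - 5) = (-4 + 9)*(-10) = 5*(-10) = -50)
Z(Y) = -50*Y (Z(Y) = Y*(-50) = -50*Y)
1/Z(-6 - 14*(-5)) = 1/(-50*(-6 - 14*(-5))) = 1/(-50*(-6 + 70)) = 1/(-50*64) = 1/(-3200) = -1/3200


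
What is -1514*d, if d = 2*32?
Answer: -96896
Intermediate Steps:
d = 64
-1514*d = -1514*64 = -96896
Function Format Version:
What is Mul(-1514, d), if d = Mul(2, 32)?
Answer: -96896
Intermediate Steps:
d = 64
Mul(-1514, d) = Mul(-1514, 64) = -96896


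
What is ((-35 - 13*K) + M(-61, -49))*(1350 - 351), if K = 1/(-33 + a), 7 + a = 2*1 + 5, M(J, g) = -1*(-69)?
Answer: 377955/11 ≈ 34360.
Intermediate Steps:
M(J, g) = 69
a = 0 (a = -7 + (2*1 + 5) = -7 + (2 + 5) = -7 + 7 = 0)
K = -1/33 (K = 1/(-33 + 0) = 1/(-33) = -1/33 ≈ -0.030303)
((-35 - 13*K) + M(-61, -49))*(1350 - 351) = ((-35 - 13*(-1/33)) + 69)*(1350 - 351) = ((-35 + 13/33) + 69)*999 = (-1142/33 + 69)*999 = (1135/33)*999 = 377955/11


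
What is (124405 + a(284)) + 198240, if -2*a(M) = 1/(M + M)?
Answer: 366524719/1136 ≈ 3.2265e+5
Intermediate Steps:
a(M) = -1/(4*M) (a(M) = -1/(2*(M + M)) = -1/(2*M)/2 = -1/(4*M))
(124405 + a(284)) + 198240 = (124405 - ¼/284) + 198240 = (124405 - ¼*1/284) + 198240 = (124405 - 1/1136) + 198240 = 141324079/1136 + 198240 = 366524719/1136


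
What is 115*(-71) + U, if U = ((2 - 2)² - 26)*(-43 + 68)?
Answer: -8815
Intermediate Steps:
U = -650 (U = (0² - 26)*25 = (0 - 26)*25 = -26*25 = -650)
115*(-71) + U = 115*(-71) - 650 = -8165 - 650 = -8815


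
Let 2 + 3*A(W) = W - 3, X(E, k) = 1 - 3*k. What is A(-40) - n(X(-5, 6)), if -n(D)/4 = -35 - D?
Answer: -87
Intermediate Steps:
A(W) = -5/3 + W/3 (A(W) = -2/3 + (W - 3)/3 = -2/3 + (-3 + W)/3 = -2/3 + (-1 + W/3) = -5/3 + W/3)
n(D) = 140 + 4*D (n(D) = -4*(-35 - D) = 140 + 4*D)
A(-40) - n(X(-5, 6)) = (-5/3 + (1/3)*(-40)) - (140 + 4*(1 - 3*6)) = (-5/3 - 40/3) - (140 + 4*(1 - 18)) = -15 - (140 + 4*(-17)) = -15 - (140 - 68) = -15 - 1*72 = -15 - 72 = -87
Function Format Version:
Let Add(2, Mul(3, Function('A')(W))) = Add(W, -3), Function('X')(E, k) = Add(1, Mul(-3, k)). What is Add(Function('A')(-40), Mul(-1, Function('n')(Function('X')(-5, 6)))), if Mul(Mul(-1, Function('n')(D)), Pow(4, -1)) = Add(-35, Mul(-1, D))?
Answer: -87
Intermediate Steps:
Function('A')(W) = Add(Rational(-5, 3), Mul(Rational(1, 3), W)) (Function('A')(W) = Add(Rational(-2, 3), Mul(Rational(1, 3), Add(W, -3))) = Add(Rational(-2, 3), Mul(Rational(1, 3), Add(-3, W))) = Add(Rational(-2, 3), Add(-1, Mul(Rational(1, 3), W))) = Add(Rational(-5, 3), Mul(Rational(1, 3), W)))
Function('n')(D) = Add(140, Mul(4, D)) (Function('n')(D) = Mul(-4, Add(-35, Mul(-1, D))) = Add(140, Mul(4, D)))
Add(Function('A')(-40), Mul(-1, Function('n')(Function('X')(-5, 6)))) = Add(Add(Rational(-5, 3), Mul(Rational(1, 3), -40)), Mul(-1, Add(140, Mul(4, Add(1, Mul(-3, 6)))))) = Add(Add(Rational(-5, 3), Rational(-40, 3)), Mul(-1, Add(140, Mul(4, Add(1, -18))))) = Add(-15, Mul(-1, Add(140, Mul(4, -17)))) = Add(-15, Mul(-1, Add(140, -68))) = Add(-15, Mul(-1, 72)) = Add(-15, -72) = -87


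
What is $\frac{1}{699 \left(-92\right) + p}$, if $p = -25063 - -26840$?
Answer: $- \frac{1}{62531} \approx -1.5992 \cdot 10^{-5}$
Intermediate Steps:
$p = 1777$ ($p = -25063 + 26840 = 1777$)
$\frac{1}{699 \left(-92\right) + p} = \frac{1}{699 \left(-92\right) + 1777} = \frac{1}{-64308 + 1777} = \frac{1}{-62531} = - \frac{1}{62531}$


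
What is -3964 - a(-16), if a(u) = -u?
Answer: -3980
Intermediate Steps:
-3964 - a(-16) = -3964 - (-1)*(-16) = -3964 - 1*16 = -3964 - 16 = -3980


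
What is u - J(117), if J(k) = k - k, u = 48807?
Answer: 48807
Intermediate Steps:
J(k) = 0
u - J(117) = 48807 - 1*0 = 48807 + 0 = 48807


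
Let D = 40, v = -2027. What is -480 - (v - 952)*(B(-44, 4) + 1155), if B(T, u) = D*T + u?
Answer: -1790859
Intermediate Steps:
B(T, u) = u + 40*T (B(T, u) = 40*T + u = u + 40*T)
-480 - (v - 952)*(B(-44, 4) + 1155) = -480 - (-2027 - 952)*((4 + 40*(-44)) + 1155) = -480 - (-2979)*((4 - 1760) + 1155) = -480 - (-2979)*(-1756 + 1155) = -480 - (-2979)*(-601) = -480 - 1*1790379 = -480 - 1790379 = -1790859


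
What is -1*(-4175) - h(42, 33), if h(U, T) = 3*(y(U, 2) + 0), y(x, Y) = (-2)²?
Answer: 4163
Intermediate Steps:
y(x, Y) = 4
h(U, T) = 12 (h(U, T) = 3*(4 + 0) = 3*4 = 12)
-1*(-4175) - h(42, 33) = -1*(-4175) - 1*12 = 4175 - 12 = 4163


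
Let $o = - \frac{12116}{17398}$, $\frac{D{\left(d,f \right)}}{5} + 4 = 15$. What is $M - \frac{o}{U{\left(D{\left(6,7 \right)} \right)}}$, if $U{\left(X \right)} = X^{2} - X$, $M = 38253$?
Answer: $\frac{494152830824}{12918015} \approx 38253.0$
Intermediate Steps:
$D{\left(d,f \right)} = 55$ ($D{\left(d,f \right)} = -20 + 5 \cdot 15 = -20 + 75 = 55$)
$o = - \frac{6058}{8699}$ ($o = \left(-12116\right) \frac{1}{17398} = - \frac{6058}{8699} \approx -0.6964$)
$M - \frac{o}{U{\left(D{\left(6,7 \right)} \right)}} = 38253 - - \frac{6058}{8699 \cdot 55 \left(-1 + 55\right)} = 38253 - - \frac{6058}{8699 \cdot 55 \cdot 54} = 38253 - - \frac{6058}{8699 \cdot 2970} = 38253 - \left(- \frac{6058}{8699}\right) \frac{1}{2970} = 38253 - - \frac{3029}{12918015} = 38253 + \frac{3029}{12918015} = \frac{494152830824}{12918015}$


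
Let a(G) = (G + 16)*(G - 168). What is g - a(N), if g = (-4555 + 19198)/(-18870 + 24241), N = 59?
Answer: 43922568/5371 ≈ 8177.7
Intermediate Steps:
g = 14643/5371 ≈ 2.7263
a(G) = (-168 + G)*(16 + G) (a(G) = (16 + G)*(-168 + G) = (-168 + G)*(16 + G))
g - a(N) = 14643/5371 - (-2688 + 59**2 - 152*59) = 14643/5371 - (-2688 + 3481 - 8968) = 14643/5371 - 1*(-8175) = 14643/5371 + 8175 = 43922568/5371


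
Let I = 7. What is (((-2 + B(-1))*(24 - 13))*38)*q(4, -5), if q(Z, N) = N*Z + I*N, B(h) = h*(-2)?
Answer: 0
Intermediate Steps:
B(h) = -2*h
q(Z, N) = 7*N + N*Z (q(Z, N) = N*Z + 7*N = 7*N + N*Z)
(((-2 + B(-1))*(24 - 13))*38)*q(4, -5) = (((-2 - 2*(-1))*(24 - 13))*38)*(-5*(7 + 4)) = (((-2 + 2)*11)*38)*(-5*11) = ((0*11)*38)*(-55) = (0*38)*(-55) = 0*(-55) = 0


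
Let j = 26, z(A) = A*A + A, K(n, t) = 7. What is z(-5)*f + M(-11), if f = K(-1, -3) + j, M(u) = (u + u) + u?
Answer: 627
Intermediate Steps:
M(u) = 3*u (M(u) = 2*u + u = 3*u)
z(A) = A + A² (z(A) = A² + A = A + A²)
f = 33 (f = 7 + 26 = 33)
z(-5)*f + M(-11) = -5*(1 - 5)*33 + 3*(-11) = -5*(-4)*33 - 33 = 20*33 - 33 = 660 - 33 = 627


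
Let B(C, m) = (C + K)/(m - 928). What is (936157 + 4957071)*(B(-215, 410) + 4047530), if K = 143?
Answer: 6177931648007768/259 ≈ 2.3853e+13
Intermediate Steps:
B(C, m) = (143 + C)/(-928 + m) (B(C, m) = (C + 143)/(m - 928) = (143 + C)/(-928 + m))
(936157 + 4957071)*(B(-215, 410) + 4047530) = (936157 + 4957071)*((143 - 215)/(-928 + 410) + 4047530) = 5893228*(-72/(-518) + 4047530) = 5893228*(-1/518*(-72) + 4047530) = 5893228*(36/259 + 4047530) = 5893228*(1048310306/259) = 6177931648007768/259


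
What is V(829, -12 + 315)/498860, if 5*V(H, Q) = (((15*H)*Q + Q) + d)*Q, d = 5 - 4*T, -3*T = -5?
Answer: 1141736219/2494300 ≈ 457.74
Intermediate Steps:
T = 5/3 (T = -⅓*(-5) = 5/3 ≈ 1.6667)
d = -5/3 (d = 5 - 4*5/3 = 5 - 20/3 = -5/3 ≈ -1.6667)
V(H, Q) = Q*(-5/3 + Q + 15*H*Q)/5 (V(H, Q) = ((((15*H)*Q + Q) - 5/3)*Q)/5 = (((15*H*Q + Q) - 5/3)*Q)/5 = (((Q + 15*H*Q) - 5/3)*Q)/5 = ((-5/3 + Q + 15*H*Q)*Q)/5 = (Q*(-5/3 + Q + 15*H*Q))/5 = Q*(-5/3 + Q + 15*H*Q)/5)
V(829, -12 + 315)/498860 = ((-12 + 315)*(-5 + 3*(-12 + 315) + 45*829*(-12 + 315))/15)/498860 = ((1/15)*303*(-5 + 3*303 + 45*829*303))*(1/498860) = ((1/15)*303*(-5 + 909 + 11303415))*(1/498860) = ((1/15)*303*11304319)*(1/498860) = (1141736219/5)*(1/498860) = 1141736219/2494300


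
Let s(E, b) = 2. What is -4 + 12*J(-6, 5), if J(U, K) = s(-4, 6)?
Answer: 20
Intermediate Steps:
J(U, K) = 2
-4 + 12*J(-6, 5) = -4 + 12*2 = -4 + 24 = 20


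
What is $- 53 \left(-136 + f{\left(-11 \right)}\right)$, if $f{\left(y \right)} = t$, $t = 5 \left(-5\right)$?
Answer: $8533$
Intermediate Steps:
$t = -25$
$f{\left(y \right)} = -25$
$- 53 \left(-136 + f{\left(-11 \right)}\right) = - 53 \left(-136 - 25\right) = \left(-53\right) \left(-161\right) = 8533$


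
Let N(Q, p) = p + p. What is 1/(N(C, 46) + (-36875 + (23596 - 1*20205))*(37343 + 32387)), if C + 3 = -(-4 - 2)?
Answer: -1/2334839228 ≈ -4.2830e-10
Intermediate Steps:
C = 3 (C = -3 - (-4 - 2) = -3 - 1*(-6) = -3 + 6 = 3)
N(Q, p) = 2*p
1/(N(C, 46) + (-36875 + (23596 - 1*20205))*(37343 + 32387)) = 1/(2*46 + (-36875 + (23596 - 1*20205))*(37343 + 32387)) = 1/(92 + (-36875 + (23596 - 20205))*69730) = 1/(92 + (-36875 + 3391)*69730) = 1/(92 - 33484*69730) = 1/(92 - 2334839320) = 1/(-2334839228) = -1/2334839228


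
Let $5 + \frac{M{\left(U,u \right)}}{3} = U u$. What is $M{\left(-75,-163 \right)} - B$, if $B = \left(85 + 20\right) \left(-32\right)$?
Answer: $40020$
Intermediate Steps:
$M{\left(U,u \right)} = -15 + 3 U u$
$B = -3360$ ($B = 105 \left(-32\right) = -3360$)
$M{\left(-75,-163 \right)} - B = \left(-15 + 3 \left(-75\right) \left(-163\right)\right) - -3360 = \left(-15 + 36675\right) + 3360 = 36660 + 3360 = 40020$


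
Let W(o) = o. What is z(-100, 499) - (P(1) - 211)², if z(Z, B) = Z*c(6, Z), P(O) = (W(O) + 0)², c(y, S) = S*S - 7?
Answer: -1043400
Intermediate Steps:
c(y, S) = -7 + S² (c(y, S) = S² - 7 = -7 + S²)
P(O) = O² (P(O) = (O + 0)² = O²)
z(Z, B) = Z*(-7 + Z²)
z(-100, 499) - (P(1) - 211)² = -100*(-7 + (-100)²) - (1² - 211)² = -100*(-7 + 10000) - (1 - 211)² = -100*9993 - 1*(-210)² = -999300 - 1*44100 = -999300 - 44100 = -1043400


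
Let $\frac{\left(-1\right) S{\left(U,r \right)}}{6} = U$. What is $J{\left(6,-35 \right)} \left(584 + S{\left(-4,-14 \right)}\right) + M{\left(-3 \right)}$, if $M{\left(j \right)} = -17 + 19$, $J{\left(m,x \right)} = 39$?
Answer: $23714$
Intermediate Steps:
$M{\left(j \right)} = 2$
$S{\left(U,r \right)} = - 6 U$
$J{\left(6,-35 \right)} \left(584 + S{\left(-4,-14 \right)}\right) + M{\left(-3 \right)} = 39 \left(584 - -24\right) + 2 = 39 \left(584 + 24\right) + 2 = 39 \cdot 608 + 2 = 23712 + 2 = 23714$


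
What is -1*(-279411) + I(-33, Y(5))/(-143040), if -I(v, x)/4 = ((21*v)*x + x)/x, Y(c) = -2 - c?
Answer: 2497934167/8940 ≈ 2.7941e+5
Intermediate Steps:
I(v, x) = -4*(x + 21*v*x)/x (I(v, x) = -4*((21*v)*x + x)/x = -4*(21*v*x + x)/x = -4*(x + 21*v*x)/x)
-1*(-279411) + I(-33, Y(5))/(-143040) = -1*(-279411) + (-4 - 84*(-33))/(-143040) = 279411 + (-4 + 2772)*(-1/143040) = 279411 + 2768*(-1/143040) = 279411 - 173/8940 = 2497934167/8940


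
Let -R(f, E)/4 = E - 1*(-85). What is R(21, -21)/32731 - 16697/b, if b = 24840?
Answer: -552868547/813038040 ≈ -0.68000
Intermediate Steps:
R(f, E) = -340 - 4*E (R(f, E) = -4*(E - 1*(-85)) = -4*(E + 85) = -4*(85 + E) = -340 - 4*E)
R(21, -21)/32731 - 16697/b = (-340 - 4*(-21))/32731 - 16697/24840 = (-340 + 84)*(1/32731) - 16697*1/24840 = -256*1/32731 - 16697/24840 = -256/32731 - 16697/24840 = -552868547/813038040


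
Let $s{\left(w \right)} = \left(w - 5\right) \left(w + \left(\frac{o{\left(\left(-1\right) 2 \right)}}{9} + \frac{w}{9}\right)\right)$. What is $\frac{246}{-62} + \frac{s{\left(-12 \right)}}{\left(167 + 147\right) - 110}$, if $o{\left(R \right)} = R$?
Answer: $- \frac{4751}{1674} \approx -2.8381$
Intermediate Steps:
$s{\left(w \right)} = \left(-5 + w\right) \left(- \frac{2}{9} + \frac{10 w}{9}\right)$ ($s{\left(w \right)} = \left(w - 5\right) \left(w + \left(\frac{\left(-1\right) 2}{9} + \frac{w}{9}\right)\right) = \left(-5 + w\right) \left(w + \left(\left(-2\right) \frac{1}{9} + w \frac{1}{9}\right)\right) = \left(-5 + w\right) \left(w + \left(- \frac{2}{9} + \frac{w}{9}\right)\right) = \left(-5 + w\right) \left(- \frac{2}{9} + \frac{10 w}{9}\right)$)
$\frac{246}{-62} + \frac{s{\left(-12 \right)}}{\left(167 + 147\right) - 110} = \frac{246}{-62} + \frac{\frac{10}{9} - - \frac{208}{3} + \frac{10 \left(-12\right)^{2}}{9}}{\left(167 + 147\right) - 110} = 246 \left(- \frac{1}{62}\right) + \frac{\frac{10}{9} + \frac{208}{3} + \frac{10}{9} \cdot 144}{314 - 110} = - \frac{123}{31} + \frac{\frac{10}{9} + \frac{208}{3} + 160}{204} = - \frac{123}{31} + \frac{2074}{9} \cdot \frac{1}{204} = - \frac{123}{31} + \frac{61}{54} = - \frac{4751}{1674}$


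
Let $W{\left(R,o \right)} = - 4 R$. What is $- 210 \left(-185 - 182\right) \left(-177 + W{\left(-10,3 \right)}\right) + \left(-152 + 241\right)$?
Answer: $-10558501$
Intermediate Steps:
$- 210 \left(-185 - 182\right) \left(-177 + W{\left(-10,3 \right)}\right) + \left(-152 + 241\right) = - 210 \left(-185 - 182\right) \left(-177 - -40\right) + \left(-152 + 241\right) = - 210 \left(- 367 \left(-177 + 40\right)\right) + 89 = - 210 \left(\left(-367\right) \left(-137\right)\right) + 89 = \left(-210\right) 50279 + 89 = -10558590 + 89 = -10558501$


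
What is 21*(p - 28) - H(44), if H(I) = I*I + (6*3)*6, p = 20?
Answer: -2212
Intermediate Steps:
H(I) = 108 + I² (H(I) = I² + 18*6 = I² + 108 = 108 + I²)
21*(p - 28) - H(44) = 21*(20 - 28) - (108 + 44²) = 21*(-8) - (108 + 1936) = -168 - 1*2044 = -168 - 2044 = -2212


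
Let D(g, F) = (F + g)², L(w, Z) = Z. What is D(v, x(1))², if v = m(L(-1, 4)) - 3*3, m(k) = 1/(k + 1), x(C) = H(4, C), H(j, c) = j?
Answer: 331776/625 ≈ 530.84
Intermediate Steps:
x(C) = 4
m(k) = 1/(1 + k)
v = -44/5 (v = 1/(1 + 4) - 3*3 = 1/5 - 9 = ⅕ - 9 = -44/5 ≈ -8.8000)
D(v, x(1))² = ((4 - 44/5)²)² = ((-24/5)²)² = (576/25)² = 331776/625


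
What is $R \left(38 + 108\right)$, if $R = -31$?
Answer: $-4526$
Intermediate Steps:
$R \left(38 + 108\right) = - 31 \left(38 + 108\right) = \left(-31\right) 146 = -4526$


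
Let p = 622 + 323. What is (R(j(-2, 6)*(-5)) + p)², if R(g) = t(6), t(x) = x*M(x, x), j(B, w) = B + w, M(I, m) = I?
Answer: 962361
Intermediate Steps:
p = 945
t(x) = x² (t(x) = x*x = x²)
R(g) = 36 (R(g) = 6² = 36)
(R(j(-2, 6)*(-5)) + p)² = (36 + 945)² = 981² = 962361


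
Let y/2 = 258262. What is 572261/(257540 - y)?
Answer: -572261/258984 ≈ -2.2096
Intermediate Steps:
y = 516524 (y = 2*258262 = 516524)
572261/(257540 - y) = 572261/(257540 - 1*516524) = 572261/(257540 - 516524) = 572261/(-258984) = 572261*(-1/258984) = -572261/258984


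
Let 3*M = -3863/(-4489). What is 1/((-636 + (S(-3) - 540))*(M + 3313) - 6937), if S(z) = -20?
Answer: -13467/53458981243 ≈ -2.5191e-7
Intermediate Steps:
M = 3863/13467 (M = (-3863/(-4489))/3 = (-3863*(-1/4489))/3 = (⅓)*(3863/4489) = 3863/13467 ≈ 0.28685)
1/((-636 + (S(-3) - 540))*(M + 3313) - 6937) = 1/((-636 + (-20 - 540))*(3863/13467 + 3313) - 6937) = 1/((-636 - 560)*(44620034/13467) - 6937) = 1/(-1196*44620034/13467 - 6937) = 1/(-53365560664/13467 - 6937) = 1/(-53458981243/13467) = -13467/53458981243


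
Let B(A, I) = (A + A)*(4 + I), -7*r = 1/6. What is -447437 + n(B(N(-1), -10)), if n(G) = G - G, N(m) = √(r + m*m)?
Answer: -447437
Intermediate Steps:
r = -1/42 (r = -1/(7*6) = -⅐*⅙ = -1/42 ≈ -0.023810)
N(m) = √(-1/42 + m²) (N(m) = √(-1/42 + m*m) = √(-1/42 + m²))
B(A, I) = 2*A*(4 + I) (B(A, I) = (2*A)*(4 + I) = 2*A*(4 + I))
n(G) = 0
-447437 + n(B(N(-1), -10)) = -447437 + 0 = -447437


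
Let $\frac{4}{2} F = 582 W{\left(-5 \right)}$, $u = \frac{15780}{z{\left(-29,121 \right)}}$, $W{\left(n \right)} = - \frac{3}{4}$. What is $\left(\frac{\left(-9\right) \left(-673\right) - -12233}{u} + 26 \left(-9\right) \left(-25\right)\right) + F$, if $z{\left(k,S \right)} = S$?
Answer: $\frac{18216421}{3156} \approx 5772.0$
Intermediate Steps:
$W{\left(n \right)} = - \frac{3}{4}$ ($W{\left(n \right)} = \left(-3\right) \frac{1}{4} = - \frac{3}{4}$)
$u = \frac{15780}{121} \approx 130.41$
$F = - \frac{873}{4}$ ($F = \frac{582 \left(- \frac{3}{4}\right)}{2} = \frac{1}{2} \left(- \frac{873}{2}\right) = - \frac{873}{4} \approx -218.25$)
$\left(\frac{\left(-9\right) \left(-673\right) - -12233}{u} + 26 \left(-9\right) \left(-25\right)\right) + F = \left(\frac{\left(-9\right) \left(-673\right) - -12233}{\frac{15780}{121}} + 26 \left(-9\right) \left(-25\right)\right) - \frac{873}{4} = \left(\left(6057 + 12233\right) \frac{121}{15780} - -5850\right) - \frac{873}{4} = \left(18290 \cdot \frac{121}{15780} + 5850\right) - \frac{873}{4} = \left(\frac{221309}{1578} + 5850\right) - \frac{873}{4} = \frac{9452609}{1578} - \frac{873}{4} = \frac{18216421}{3156}$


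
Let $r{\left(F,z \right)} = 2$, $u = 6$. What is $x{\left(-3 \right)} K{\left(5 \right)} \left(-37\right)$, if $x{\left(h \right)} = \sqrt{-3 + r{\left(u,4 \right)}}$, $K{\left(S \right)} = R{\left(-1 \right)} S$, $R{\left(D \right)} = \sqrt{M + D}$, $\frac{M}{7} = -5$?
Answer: $1110$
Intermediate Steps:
$M = -35$ ($M = 7 \left(-5\right) = -35$)
$R{\left(D \right)} = \sqrt{-35 + D}$
$K{\left(S \right)} = 6 i S$ ($K{\left(S \right)} = \sqrt{-35 - 1} S = \sqrt{-36} S = 6 i S$)
$x{\left(h \right)} = i$ ($x{\left(h \right)} = \sqrt{-3 + 2} = \sqrt{-1} = i$)
$x{\left(-3 \right)} K{\left(5 \right)} \left(-37\right) = i 6 i 5 \left(-37\right) = i 30 i \left(-37\right) = \left(-30\right) \left(-37\right) = 1110$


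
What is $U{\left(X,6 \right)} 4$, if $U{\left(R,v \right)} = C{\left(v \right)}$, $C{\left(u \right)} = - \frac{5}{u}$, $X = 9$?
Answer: $- \frac{10}{3} \approx -3.3333$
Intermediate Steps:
$U{\left(R,v \right)} = - \frac{5}{v}$
$U{\left(X,6 \right)} 4 = - \frac{5}{6} \cdot 4 = \left(-5\right) \frac{1}{6} \cdot 4 = \left(- \frac{5}{6}\right) 4 = - \frac{10}{3}$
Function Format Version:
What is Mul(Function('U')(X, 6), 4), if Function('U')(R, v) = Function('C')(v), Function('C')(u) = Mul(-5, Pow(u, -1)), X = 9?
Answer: Rational(-10, 3) ≈ -3.3333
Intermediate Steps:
Function('U')(R, v) = Mul(-5, Pow(v, -1))
Mul(Function('U')(X, 6), 4) = Mul(Mul(-5, Pow(6, -1)), 4) = Mul(Mul(-5, Rational(1, 6)), 4) = Mul(Rational(-5, 6), 4) = Rational(-10, 3)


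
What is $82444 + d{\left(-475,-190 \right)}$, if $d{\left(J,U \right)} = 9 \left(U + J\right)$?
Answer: $76459$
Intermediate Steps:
$d{\left(J,U \right)} = 9 J + 9 U$ ($d{\left(J,U \right)} = 9 \left(J + U\right) = 9 J + 9 U$)
$82444 + d{\left(-475,-190 \right)} = 82444 + \left(9 \left(-475\right) + 9 \left(-190\right)\right) = 82444 - 5985 = 76459$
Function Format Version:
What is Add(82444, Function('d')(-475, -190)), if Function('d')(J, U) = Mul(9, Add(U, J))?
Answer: 76459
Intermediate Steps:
Function('d')(J, U) = Add(Mul(9, J), Mul(9, U)) (Function('d')(J, U) = Mul(9, Add(J, U)) = Add(Mul(9, J), Mul(9, U)))
Add(82444, Function('d')(-475, -190)) = Add(82444, Add(Mul(9, -475), Mul(9, -190))) = Add(82444, Add(-4275, -1710)) = Add(82444, -5985) = 76459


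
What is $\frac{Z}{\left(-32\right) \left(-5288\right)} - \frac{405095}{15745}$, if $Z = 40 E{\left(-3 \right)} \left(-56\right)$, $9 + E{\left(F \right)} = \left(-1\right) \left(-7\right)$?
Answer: $- \frac{106996903}{4162978} \approx -25.702$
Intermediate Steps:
$E{\left(F \right)} = -2$ ($E{\left(F \right)} = -9 - -7 = -9 + 7 = -2$)
$Z = 4480$ ($Z = 40 \left(-2\right) \left(-56\right) = \left(-80\right) \left(-56\right) = 4480$)
$\frac{Z}{\left(-32\right) \left(-5288\right)} - \frac{405095}{15745} = \frac{4480}{\left(-32\right) \left(-5288\right)} - \frac{405095}{15745} = \frac{4480}{169216} - \frac{81019}{3149} = 4480 \cdot \frac{1}{169216} - \frac{81019}{3149} = \frac{35}{1322} - \frac{81019}{3149} = - \frac{106996903}{4162978}$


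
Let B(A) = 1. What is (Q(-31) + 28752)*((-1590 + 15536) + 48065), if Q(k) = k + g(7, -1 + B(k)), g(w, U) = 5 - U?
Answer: 1781327986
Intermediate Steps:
Q(k) = 5 + k (Q(k) = k + (5 - (-1 + 1)) = k + (5 - 1*0) = k + (5 + 0) = k + 5 = 5 + k)
(Q(-31) + 28752)*((-1590 + 15536) + 48065) = ((5 - 31) + 28752)*((-1590 + 15536) + 48065) = (-26 + 28752)*(13946 + 48065) = 28726*62011 = 1781327986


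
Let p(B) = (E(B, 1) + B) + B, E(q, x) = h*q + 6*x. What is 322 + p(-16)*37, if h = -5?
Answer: 2320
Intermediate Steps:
E(q, x) = -5*q + 6*x
p(B) = 6 - 3*B (p(B) = ((-5*B + 6*1) + B) + B = ((-5*B + 6) + B) + B = ((6 - 5*B) + B) + B = (6 - 4*B) + B = 6 - 3*B)
322 + p(-16)*37 = 322 + (6 - 3*(-16))*37 = 322 + (6 + 48)*37 = 322 + 54*37 = 322 + 1998 = 2320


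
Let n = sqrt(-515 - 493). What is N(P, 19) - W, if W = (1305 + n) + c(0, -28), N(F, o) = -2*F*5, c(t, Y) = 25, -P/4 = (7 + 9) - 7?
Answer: -970 - 12*I*sqrt(7) ≈ -970.0 - 31.749*I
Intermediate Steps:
P = -36 (P = -4*((7 + 9) - 7) = -4*(16 - 7) = -4*9 = -36)
N(F, o) = -10*F
n = 12*I*sqrt(7) (n = sqrt(-1008) = 12*I*sqrt(7) ≈ 31.749*I)
W = 1330 + 12*I*sqrt(7) (W = (1305 + 12*I*sqrt(7)) + 25 = 1330 + 12*I*sqrt(7) ≈ 1330.0 + 31.749*I)
N(P, 19) - W = -10*(-36) - (1330 + 12*I*sqrt(7)) = 360 + (-1330 - 12*I*sqrt(7)) = -970 - 12*I*sqrt(7)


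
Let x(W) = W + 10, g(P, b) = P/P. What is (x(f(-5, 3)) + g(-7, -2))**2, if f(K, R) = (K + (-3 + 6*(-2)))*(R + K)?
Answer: 2601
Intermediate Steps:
g(P, b) = 1
f(K, R) = (-15 + K)*(K + R) (f(K, R) = (K + (-3 - 12))*(K + R) = (K - 15)*(K + R) = (-15 + K)*(K + R))
x(W) = 10 + W
(x(f(-5, 3)) + g(-7, -2))**2 = ((10 + ((-5)**2 - 15*(-5) - 15*3 - 5*3)) + 1)**2 = ((10 + (25 + 75 - 45 - 15)) + 1)**2 = ((10 + 40) + 1)**2 = (50 + 1)**2 = 51**2 = 2601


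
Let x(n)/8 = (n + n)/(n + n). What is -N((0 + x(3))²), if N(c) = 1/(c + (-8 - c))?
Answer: ⅛ ≈ 0.12500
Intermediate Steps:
x(n) = 8 (x(n) = 8*((n + n)/(n + n)) = 8*((2*n)/((2*n))) = 8*((2*n)*(1/(2*n))) = 8*1 = 8)
N(c) = -⅛ (N(c) = 1/(-8) = -⅛)
-N((0 + x(3))²) = -1*(-⅛) = ⅛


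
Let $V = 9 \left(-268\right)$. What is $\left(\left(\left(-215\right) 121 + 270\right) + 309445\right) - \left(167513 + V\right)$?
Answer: $118599$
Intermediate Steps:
$V = -2412$
$\left(\left(\left(-215\right) 121 + 270\right) + 309445\right) - \left(167513 + V\right) = \left(\left(\left(-215\right) 121 + 270\right) + 309445\right) - 165101 = \left(\left(-26015 + 270\right) + 309445\right) + \left(-167513 + 2412\right) = \left(-25745 + 309445\right) - 165101 = 283700 - 165101 = 118599$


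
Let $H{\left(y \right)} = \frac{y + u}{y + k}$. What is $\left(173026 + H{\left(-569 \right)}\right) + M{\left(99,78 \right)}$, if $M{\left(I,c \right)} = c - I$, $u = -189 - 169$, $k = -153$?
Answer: $\frac{124910537}{722} \approx 1.7301 \cdot 10^{5}$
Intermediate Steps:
$u = -358$
$H{\left(y \right)} = \frac{-358 + y}{-153 + y}$ ($H{\left(y \right)} = \frac{y - 358}{y - 153} = \frac{-358 + y}{-153 + y}$)
$\left(173026 + H{\left(-569 \right)}\right) + M{\left(99,78 \right)} = \left(173026 + \frac{-358 - 569}{-153 - 569}\right) + \left(78 - 99\right) = \left(173026 + \frac{1}{-722} \left(-927\right)\right) + \left(78 - 99\right) = \left(173026 - - \frac{927}{722}\right) - 21 = \left(173026 + \frac{927}{722}\right) - 21 = \frac{124925699}{722} - 21 = \frac{124910537}{722}$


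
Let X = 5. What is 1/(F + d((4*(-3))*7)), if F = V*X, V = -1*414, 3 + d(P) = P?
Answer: -1/2157 ≈ -0.00046361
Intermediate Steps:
d(P) = -3 + P
V = -414
F = -2070 (F = -414*5 = -2070)
1/(F + d((4*(-3))*7)) = 1/(-2070 + (-3 + (4*(-3))*7)) = 1/(-2070 + (-3 - 12*7)) = 1/(-2070 + (-3 - 84)) = 1/(-2070 - 87) = 1/(-2157) = -1/2157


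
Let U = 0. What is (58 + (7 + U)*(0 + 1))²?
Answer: 4225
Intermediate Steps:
(58 + (7 + U)*(0 + 1))² = (58 + (7 + 0)*(0 + 1))² = (58 + 7*1)² = (58 + 7)² = 65² = 4225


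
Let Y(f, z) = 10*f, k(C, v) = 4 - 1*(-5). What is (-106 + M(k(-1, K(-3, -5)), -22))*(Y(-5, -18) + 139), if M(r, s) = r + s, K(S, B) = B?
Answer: -10591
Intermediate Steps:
k(C, v) = 9 (k(C, v) = 4 + 5 = 9)
(-106 + M(k(-1, K(-3, -5)), -22))*(Y(-5, -18) + 139) = (-106 + (9 - 22))*(10*(-5) + 139) = (-106 - 13)*(-50 + 139) = -119*89 = -10591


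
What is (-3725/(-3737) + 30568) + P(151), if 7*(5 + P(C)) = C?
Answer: 800087879/26159 ≈ 30586.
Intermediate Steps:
P(C) = -5 + C/7
(-3725/(-3737) + 30568) + P(151) = (-3725/(-3737) + 30568) + (-5 + (1/7)*151) = (-3725*(-1/3737) + 30568) + (-5 + 151/7) = (3725/3737 + 30568) + 116/7 = 114236341/3737 + 116/7 = 800087879/26159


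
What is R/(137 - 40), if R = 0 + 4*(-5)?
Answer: -20/97 ≈ -0.20619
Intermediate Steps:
R = -20 (R = 0 - 20 = -20)
R/(137 - 40) = -20/(137 - 40) = -20/97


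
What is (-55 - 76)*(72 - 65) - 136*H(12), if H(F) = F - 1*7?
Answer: -1597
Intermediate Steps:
H(F) = -7 + F (H(F) = F - 7 = -7 + F)
(-55 - 76)*(72 - 65) - 136*H(12) = (-55 - 76)*(72 - 65) - 136*(-7 + 12) = -131*7 - 136*5 = -917 - 680 = -1597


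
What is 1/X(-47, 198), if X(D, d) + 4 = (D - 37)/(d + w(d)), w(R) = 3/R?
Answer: -1867/8260 ≈ -0.22603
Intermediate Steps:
X(D, d) = -4 + (-37 + D)/(d + 3/d) (X(D, d) = -4 + (D - 37)/(d + 3/d) = -4 + (-37 + D)/(d + 3/d))
1/X(-47, 198) = 1/((-12 - 1*198*(37 - 1*(-47) + 4*198))/(3 + 198²)) = 1/((-12 - 1*198*(37 + 47 + 792))/(3 + 39204)) = 1/((-12 - 1*198*876)/39207) = 1/((-12 - 173448)/39207) = 1/((1/39207)*(-173460)) = 1/(-8260/1867) = -1867/8260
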